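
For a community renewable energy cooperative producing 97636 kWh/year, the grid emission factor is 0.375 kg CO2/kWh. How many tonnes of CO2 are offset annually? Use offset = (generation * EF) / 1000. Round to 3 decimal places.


CO2 offset in kg = generation * emission_factor
CO2 offset = 97636 * 0.375 = 36613.5 kg
Convert to tonnes:
  CO2 offset = 36613.5 / 1000 = 36.614 tonnes

36.614


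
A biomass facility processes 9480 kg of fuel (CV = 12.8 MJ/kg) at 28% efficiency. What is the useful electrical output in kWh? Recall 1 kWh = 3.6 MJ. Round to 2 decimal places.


Total energy = mass * CV = 9480 * 12.8 = 121344.0 MJ
Useful energy = total * eta = 121344.0 * 0.28 = 33976.32 MJ
Convert to kWh: 33976.32 / 3.6
Useful energy = 9437.87 kWh

9437.87


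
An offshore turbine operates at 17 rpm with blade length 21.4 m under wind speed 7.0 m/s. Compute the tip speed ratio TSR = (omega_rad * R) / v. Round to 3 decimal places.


Convert rotational speed to rad/s:
  omega = 17 * 2 * pi / 60 = 1.7802 rad/s
Compute tip speed:
  v_tip = omega * R = 1.7802 * 21.4 = 38.097 m/s
Tip speed ratio:
  TSR = v_tip / v_wind = 38.097 / 7.0 = 5.442

5.442


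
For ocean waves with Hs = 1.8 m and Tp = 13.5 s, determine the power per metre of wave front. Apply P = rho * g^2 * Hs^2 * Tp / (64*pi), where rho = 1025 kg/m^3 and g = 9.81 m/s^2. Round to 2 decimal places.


Apply wave power formula:
  g^2 = 9.81^2 = 96.2361
  Hs^2 = 1.8^2 = 3.24
  Numerator = rho * g^2 * Hs^2 * Tp = 1025 * 96.2361 * 3.24 * 13.5 = 4314601.19
  Denominator = 64 * pi = 201.0619
  P = 4314601.19 / 201.0619 = 21459.07 W/m

21459.07


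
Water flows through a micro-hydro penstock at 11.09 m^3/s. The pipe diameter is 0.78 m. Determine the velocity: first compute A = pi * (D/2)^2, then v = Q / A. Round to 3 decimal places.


Compute pipe cross-sectional area:
  A = pi * (D/2)^2 = pi * (0.78/2)^2 = 0.4778 m^2
Calculate velocity:
  v = Q / A = 11.09 / 0.4778
  v = 23.209 m/s

23.209


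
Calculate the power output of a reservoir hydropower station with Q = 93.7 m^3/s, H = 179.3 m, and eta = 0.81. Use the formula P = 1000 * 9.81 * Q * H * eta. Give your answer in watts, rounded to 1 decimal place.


Apply the hydropower formula P = rho * g * Q * H * eta
rho * g = 1000 * 9.81 = 9810.0
P = 9810.0 * 93.7 * 179.3 * 0.81
P = 133497737.9 W

133497737.9


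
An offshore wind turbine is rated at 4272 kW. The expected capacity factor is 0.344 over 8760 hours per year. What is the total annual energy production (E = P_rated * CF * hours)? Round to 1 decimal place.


Annual energy = rated_kW * capacity_factor * hours_per_year
Given: P_rated = 4272 kW, CF = 0.344, hours = 8760
E = 4272 * 0.344 * 8760
E = 12873415.7 kWh

12873415.7


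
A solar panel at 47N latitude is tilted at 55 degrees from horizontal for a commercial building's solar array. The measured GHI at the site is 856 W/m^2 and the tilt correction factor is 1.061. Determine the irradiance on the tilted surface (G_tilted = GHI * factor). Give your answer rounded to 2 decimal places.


Identify the given values:
  GHI = 856 W/m^2, tilt correction factor = 1.061
Apply the formula G_tilted = GHI * factor:
  G_tilted = 856 * 1.061
  G_tilted = 908.22 W/m^2

908.22


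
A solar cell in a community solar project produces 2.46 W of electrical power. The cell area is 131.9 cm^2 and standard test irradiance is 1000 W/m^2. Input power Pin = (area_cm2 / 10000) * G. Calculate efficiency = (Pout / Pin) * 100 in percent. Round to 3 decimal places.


First compute the input power:
  Pin = area_cm2 / 10000 * G = 131.9 / 10000 * 1000 = 13.19 W
Then compute efficiency:
  Efficiency = (Pout / Pin) * 100 = (2.46 / 13.19) * 100
  Efficiency = 18.650%

18.650


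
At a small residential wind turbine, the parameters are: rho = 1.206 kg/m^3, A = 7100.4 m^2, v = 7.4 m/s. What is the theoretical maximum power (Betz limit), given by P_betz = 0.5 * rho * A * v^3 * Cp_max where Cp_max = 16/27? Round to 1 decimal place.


The Betz coefficient Cp_max = 16/27 = 0.5926
v^3 = 7.4^3 = 405.224
P_betz = 0.5 * rho * A * v^3 * Cp_max
P_betz = 0.5 * 1.206 * 7100.4 * 405.224 * 0.5926
P_betz = 1028138.2 W

1028138.2


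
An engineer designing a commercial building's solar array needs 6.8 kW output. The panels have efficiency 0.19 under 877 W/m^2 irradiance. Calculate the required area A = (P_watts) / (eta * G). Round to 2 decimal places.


Convert target power to watts: P = 6.8 * 1000 = 6800.0 W
Compute denominator: eta * G = 0.19 * 877 = 166.63
Required area A = P / (eta * G) = 6800.0 / 166.63
A = 40.81 m^2

40.81


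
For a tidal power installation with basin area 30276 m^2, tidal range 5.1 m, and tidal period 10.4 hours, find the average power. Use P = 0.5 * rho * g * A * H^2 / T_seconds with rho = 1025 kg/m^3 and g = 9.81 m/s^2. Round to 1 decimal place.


Convert period to seconds: T = 10.4 * 3600 = 37440.0 s
H^2 = 5.1^2 = 26.01
P = 0.5 * rho * g * A * H^2 / T
P = 0.5 * 1025 * 9.81 * 30276 * 26.01 / 37440.0
P = 105746.5 W

105746.5


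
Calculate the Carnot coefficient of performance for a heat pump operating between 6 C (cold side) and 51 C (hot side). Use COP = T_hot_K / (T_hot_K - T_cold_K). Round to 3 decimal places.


Convert to Kelvin:
  T_hot = 51 + 273.15 = 324.15 K
  T_cold = 6 + 273.15 = 279.15 K
Apply Carnot COP formula:
  COP = T_hot_K / (T_hot_K - T_cold_K) = 324.15 / 45.0
  COP = 7.203

7.203


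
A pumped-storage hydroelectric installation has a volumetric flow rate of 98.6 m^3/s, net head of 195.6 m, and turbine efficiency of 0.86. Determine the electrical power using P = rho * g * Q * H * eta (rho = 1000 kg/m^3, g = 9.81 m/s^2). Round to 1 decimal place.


Apply the hydropower formula P = rho * g * Q * H * eta
rho * g = 1000 * 9.81 = 9810.0
P = 9810.0 * 98.6 * 195.6 * 0.86
P = 162709617.5 W

162709617.5


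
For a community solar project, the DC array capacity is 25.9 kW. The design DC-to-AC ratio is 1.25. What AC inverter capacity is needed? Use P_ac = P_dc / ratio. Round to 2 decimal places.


The inverter AC capacity is determined by the DC/AC ratio.
Given: P_dc = 25.9 kW, DC/AC ratio = 1.25
P_ac = P_dc / ratio = 25.9 / 1.25
P_ac = 20.72 kW

20.72


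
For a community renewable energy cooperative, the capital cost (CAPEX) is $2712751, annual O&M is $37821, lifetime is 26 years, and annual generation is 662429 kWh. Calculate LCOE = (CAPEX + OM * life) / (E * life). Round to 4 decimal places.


Total cost = CAPEX + OM * lifetime = 2712751 + 37821 * 26 = 2712751 + 983346 = 3696097
Total generation = annual * lifetime = 662429 * 26 = 17223154 kWh
LCOE = 3696097 / 17223154
LCOE = 0.2146 $/kWh

0.2146


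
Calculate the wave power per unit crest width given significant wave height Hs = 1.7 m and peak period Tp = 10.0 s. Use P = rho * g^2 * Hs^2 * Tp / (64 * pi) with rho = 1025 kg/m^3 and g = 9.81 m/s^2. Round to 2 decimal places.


Apply wave power formula:
  g^2 = 9.81^2 = 96.2361
  Hs^2 = 1.7^2 = 2.89
  Numerator = rho * g^2 * Hs^2 * Tp = 1025 * 96.2361 * 2.89 * 10.0 = 2850753.87
  Denominator = 64 * pi = 201.0619
  P = 2850753.87 / 201.0619 = 14178.49 W/m

14178.49


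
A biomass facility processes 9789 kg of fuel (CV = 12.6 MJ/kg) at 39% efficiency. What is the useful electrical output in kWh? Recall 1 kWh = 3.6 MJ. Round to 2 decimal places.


Total energy = mass * CV = 9789 * 12.6 = 123341.4 MJ
Useful energy = total * eta = 123341.4 * 0.39 = 48103.15 MJ
Convert to kWh: 48103.15 / 3.6
Useful energy = 13361.99 kWh

13361.99


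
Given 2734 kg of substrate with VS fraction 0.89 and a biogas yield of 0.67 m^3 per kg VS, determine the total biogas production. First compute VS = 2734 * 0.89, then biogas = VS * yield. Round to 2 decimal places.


Compute volatile solids:
  VS = mass * VS_fraction = 2734 * 0.89 = 2433.26 kg
Calculate biogas volume:
  Biogas = VS * specific_yield = 2433.26 * 0.67
  Biogas = 1630.28 m^3

1630.28


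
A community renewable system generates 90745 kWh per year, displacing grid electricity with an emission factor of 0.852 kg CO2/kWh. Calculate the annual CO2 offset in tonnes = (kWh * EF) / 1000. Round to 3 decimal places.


CO2 offset in kg = generation * emission_factor
CO2 offset = 90745 * 0.852 = 77314.74 kg
Convert to tonnes:
  CO2 offset = 77314.74 / 1000 = 77.315 tonnes

77.315


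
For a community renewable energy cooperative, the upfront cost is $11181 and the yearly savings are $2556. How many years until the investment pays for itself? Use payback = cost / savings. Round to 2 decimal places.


Simple payback period = initial cost / annual savings
Payback = 11181 / 2556
Payback = 4.37 years

4.37


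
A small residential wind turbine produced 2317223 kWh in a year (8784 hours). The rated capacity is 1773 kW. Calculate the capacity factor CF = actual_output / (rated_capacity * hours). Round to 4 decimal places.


Capacity factor = actual output / maximum possible output
Maximum possible = rated * hours = 1773 * 8784 = 15574032 kWh
CF = 2317223 / 15574032
CF = 0.1488

0.1488


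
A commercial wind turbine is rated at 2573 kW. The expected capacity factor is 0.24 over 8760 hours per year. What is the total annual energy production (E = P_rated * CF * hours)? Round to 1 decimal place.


Annual energy = rated_kW * capacity_factor * hours_per_year
Given: P_rated = 2573 kW, CF = 0.24, hours = 8760
E = 2573 * 0.24 * 8760
E = 5409475.2 kWh

5409475.2


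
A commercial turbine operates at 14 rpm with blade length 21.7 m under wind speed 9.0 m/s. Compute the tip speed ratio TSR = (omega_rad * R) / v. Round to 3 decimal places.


Convert rotational speed to rad/s:
  omega = 14 * 2 * pi / 60 = 1.4661 rad/s
Compute tip speed:
  v_tip = omega * R = 1.4661 * 21.7 = 31.814 m/s
Tip speed ratio:
  TSR = v_tip / v_wind = 31.814 / 9.0 = 3.535

3.535


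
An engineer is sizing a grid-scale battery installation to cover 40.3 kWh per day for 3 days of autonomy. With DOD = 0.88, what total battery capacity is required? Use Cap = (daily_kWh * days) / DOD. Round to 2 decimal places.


Total energy needed = daily * days = 40.3 * 3 = 120.9 kWh
Account for depth of discharge:
  Cap = total_energy / DOD = 120.9 / 0.88
  Cap = 137.39 kWh

137.39


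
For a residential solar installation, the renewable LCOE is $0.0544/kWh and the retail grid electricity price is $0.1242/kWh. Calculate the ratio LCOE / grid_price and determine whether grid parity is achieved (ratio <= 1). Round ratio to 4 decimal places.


Compare LCOE to grid price:
  LCOE = $0.0544/kWh, Grid price = $0.1242/kWh
  Ratio = LCOE / grid_price = 0.0544 / 0.1242 = 0.4380
  Grid parity achieved (ratio <= 1)? yes

0.4380


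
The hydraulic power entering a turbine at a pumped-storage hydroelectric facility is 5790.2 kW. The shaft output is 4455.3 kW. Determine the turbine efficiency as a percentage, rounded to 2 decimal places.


Turbine efficiency = (output power / input power) * 100
eta = (4455.3 / 5790.2) * 100
eta = 76.95%

76.95


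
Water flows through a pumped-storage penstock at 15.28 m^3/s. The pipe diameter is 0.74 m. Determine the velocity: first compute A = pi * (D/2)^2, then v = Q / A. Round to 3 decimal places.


Compute pipe cross-sectional area:
  A = pi * (D/2)^2 = pi * (0.74/2)^2 = 0.4301 m^2
Calculate velocity:
  v = Q / A = 15.28 / 0.4301
  v = 35.528 m/s

35.528


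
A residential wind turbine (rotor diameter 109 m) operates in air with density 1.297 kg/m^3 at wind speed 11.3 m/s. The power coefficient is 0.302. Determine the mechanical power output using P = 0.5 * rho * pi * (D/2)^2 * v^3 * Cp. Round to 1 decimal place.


Step 1 -- Compute swept area:
  A = pi * (D/2)^2 = pi * (109/2)^2 = 9331.32 m^2
Step 2 -- Apply wind power equation:
  P = 0.5 * rho * A * v^3 * Cp
  v^3 = 11.3^3 = 1442.897
  P = 0.5 * 1.297 * 9331.32 * 1442.897 * 0.302
  P = 2636908.9 W

2636908.9


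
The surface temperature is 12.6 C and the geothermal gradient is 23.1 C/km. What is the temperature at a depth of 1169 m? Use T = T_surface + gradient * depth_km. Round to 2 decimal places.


Convert depth to km: 1169 / 1000 = 1.169 km
Temperature increase = gradient * depth_km = 23.1 * 1.169 = 27.0 C
Temperature at depth = T_surface + delta_T = 12.6 + 27.0
T = 39.60 C

39.60


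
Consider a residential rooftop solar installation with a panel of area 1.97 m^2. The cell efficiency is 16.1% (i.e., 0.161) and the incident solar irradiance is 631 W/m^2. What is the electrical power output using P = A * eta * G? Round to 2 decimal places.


Use the solar power formula P = A * eta * G.
Given: A = 1.97 m^2, eta = 0.161, G = 631 W/m^2
P = 1.97 * 0.161 * 631
P = 200.13 W

200.13


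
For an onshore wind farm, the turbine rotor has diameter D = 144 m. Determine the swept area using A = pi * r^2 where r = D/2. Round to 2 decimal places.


Compute the rotor radius:
  r = D / 2 = 144 / 2 = 72.0 m
Calculate swept area:
  A = pi * r^2 = pi * 72.0^2
  A = 16286.02 m^2

16286.02


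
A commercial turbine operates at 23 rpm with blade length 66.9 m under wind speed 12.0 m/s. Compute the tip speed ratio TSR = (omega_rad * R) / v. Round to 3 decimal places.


Convert rotational speed to rad/s:
  omega = 23 * 2 * pi / 60 = 2.4086 rad/s
Compute tip speed:
  v_tip = omega * R = 2.4086 * 66.9 = 161.132 m/s
Tip speed ratio:
  TSR = v_tip / v_wind = 161.132 / 12.0 = 13.428

13.428


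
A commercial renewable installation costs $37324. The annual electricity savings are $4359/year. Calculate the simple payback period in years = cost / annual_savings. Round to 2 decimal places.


Simple payback period = initial cost / annual savings
Payback = 37324 / 4359
Payback = 8.56 years

8.56


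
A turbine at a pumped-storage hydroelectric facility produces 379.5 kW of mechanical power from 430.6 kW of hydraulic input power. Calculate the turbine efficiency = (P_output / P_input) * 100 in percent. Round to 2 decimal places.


Turbine efficiency = (output power / input power) * 100
eta = (379.5 / 430.6) * 100
eta = 88.13%

88.13


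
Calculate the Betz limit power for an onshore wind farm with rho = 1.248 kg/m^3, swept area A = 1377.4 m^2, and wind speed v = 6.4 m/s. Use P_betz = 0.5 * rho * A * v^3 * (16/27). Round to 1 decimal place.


The Betz coefficient Cp_max = 16/27 = 0.5926
v^3 = 6.4^3 = 262.144
P_betz = 0.5 * rho * A * v^3 * Cp_max
P_betz = 0.5 * 1.248 * 1377.4 * 262.144 * 0.5926
P_betz = 133518.3 W

133518.3


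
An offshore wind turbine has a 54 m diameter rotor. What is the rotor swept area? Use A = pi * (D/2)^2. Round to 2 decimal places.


Compute the rotor radius:
  r = D / 2 = 54 / 2 = 27.0 m
Calculate swept area:
  A = pi * r^2 = pi * 27.0^2
  A = 2290.22 m^2

2290.22


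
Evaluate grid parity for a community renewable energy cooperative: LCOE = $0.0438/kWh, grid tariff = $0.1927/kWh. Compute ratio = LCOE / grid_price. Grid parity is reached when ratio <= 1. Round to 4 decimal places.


Compare LCOE to grid price:
  LCOE = $0.0438/kWh, Grid price = $0.1927/kWh
  Ratio = LCOE / grid_price = 0.0438 / 0.1927 = 0.2273
  Grid parity achieved (ratio <= 1)? yes

0.2273


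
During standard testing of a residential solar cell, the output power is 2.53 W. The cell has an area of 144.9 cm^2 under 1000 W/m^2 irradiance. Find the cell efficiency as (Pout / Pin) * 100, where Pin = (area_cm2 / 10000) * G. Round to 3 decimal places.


First compute the input power:
  Pin = area_cm2 / 10000 * G = 144.9 / 10000 * 1000 = 14.49 W
Then compute efficiency:
  Efficiency = (Pout / Pin) * 100 = (2.53 / 14.49) * 100
  Efficiency = 17.460%

17.460


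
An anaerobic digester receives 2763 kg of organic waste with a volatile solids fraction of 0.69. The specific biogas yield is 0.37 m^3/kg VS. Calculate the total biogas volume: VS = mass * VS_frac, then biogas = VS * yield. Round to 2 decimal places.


Compute volatile solids:
  VS = mass * VS_fraction = 2763 * 0.69 = 1906.47 kg
Calculate biogas volume:
  Biogas = VS * specific_yield = 1906.47 * 0.37
  Biogas = 705.39 m^3

705.39


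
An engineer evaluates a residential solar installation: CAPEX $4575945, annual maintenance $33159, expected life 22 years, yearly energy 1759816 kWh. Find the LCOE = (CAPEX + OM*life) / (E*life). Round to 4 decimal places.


Total cost = CAPEX + OM * lifetime = 4575945 + 33159 * 22 = 4575945 + 729498 = 5305443
Total generation = annual * lifetime = 1759816 * 22 = 38715952 kWh
LCOE = 5305443 / 38715952
LCOE = 0.1370 $/kWh

0.1370


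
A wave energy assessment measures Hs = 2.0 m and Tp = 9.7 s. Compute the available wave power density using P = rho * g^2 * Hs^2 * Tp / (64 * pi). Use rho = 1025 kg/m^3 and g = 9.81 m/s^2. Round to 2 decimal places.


Apply wave power formula:
  g^2 = 9.81^2 = 96.2361
  Hs^2 = 2.0^2 = 4.0
  Numerator = rho * g^2 * Hs^2 * Tp = 1025 * 96.2361 * 4.0 * 9.7 = 3827309.7
  Denominator = 64 * pi = 201.0619
  P = 3827309.7 / 201.0619 = 19035.48 W/m

19035.48


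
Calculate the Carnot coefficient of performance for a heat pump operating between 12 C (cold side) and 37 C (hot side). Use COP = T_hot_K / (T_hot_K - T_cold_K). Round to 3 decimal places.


Convert to Kelvin:
  T_hot = 37 + 273.15 = 310.15 K
  T_cold = 12 + 273.15 = 285.15 K
Apply Carnot COP formula:
  COP = T_hot_K / (T_hot_K - T_cold_K) = 310.15 / 25.0
  COP = 12.406

12.406


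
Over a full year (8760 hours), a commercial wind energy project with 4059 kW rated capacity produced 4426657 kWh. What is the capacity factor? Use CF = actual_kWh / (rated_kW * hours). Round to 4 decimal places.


Capacity factor = actual output / maximum possible output
Maximum possible = rated * hours = 4059 * 8760 = 35556840 kWh
CF = 4426657 / 35556840
CF = 0.1245

0.1245


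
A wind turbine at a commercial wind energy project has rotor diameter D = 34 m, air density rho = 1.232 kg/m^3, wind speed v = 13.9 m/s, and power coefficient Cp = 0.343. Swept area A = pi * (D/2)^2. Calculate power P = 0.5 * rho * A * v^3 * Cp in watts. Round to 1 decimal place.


Step 1 -- Compute swept area:
  A = pi * (D/2)^2 = pi * (34/2)^2 = 907.92 m^2
Step 2 -- Apply wind power equation:
  P = 0.5 * rho * A * v^3 * Cp
  v^3 = 13.9^3 = 2685.619
  P = 0.5 * 1.232 * 907.92 * 2685.619 * 0.343
  P = 515189.4 W

515189.4


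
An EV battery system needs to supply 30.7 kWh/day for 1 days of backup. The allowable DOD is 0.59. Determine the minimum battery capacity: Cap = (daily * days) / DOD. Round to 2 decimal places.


Total energy needed = daily * days = 30.7 * 1 = 30.7 kWh
Account for depth of discharge:
  Cap = total_energy / DOD = 30.7 / 0.59
  Cap = 52.03 kWh

52.03


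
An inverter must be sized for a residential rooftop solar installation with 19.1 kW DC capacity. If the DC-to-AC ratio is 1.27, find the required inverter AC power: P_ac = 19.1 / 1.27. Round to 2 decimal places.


The inverter AC capacity is determined by the DC/AC ratio.
Given: P_dc = 19.1 kW, DC/AC ratio = 1.27
P_ac = P_dc / ratio = 19.1 / 1.27
P_ac = 15.04 kW

15.04


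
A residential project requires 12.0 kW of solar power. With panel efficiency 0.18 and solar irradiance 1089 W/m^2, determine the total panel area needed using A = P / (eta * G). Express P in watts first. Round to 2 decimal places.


Convert target power to watts: P = 12.0 * 1000 = 12000.0 W
Compute denominator: eta * G = 0.18 * 1089 = 196.02
Required area A = P / (eta * G) = 12000.0 / 196.02
A = 61.22 m^2

61.22


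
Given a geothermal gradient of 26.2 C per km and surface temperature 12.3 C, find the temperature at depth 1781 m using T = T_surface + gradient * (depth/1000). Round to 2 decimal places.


Convert depth to km: 1781 / 1000 = 1.781 km
Temperature increase = gradient * depth_km = 26.2 * 1.781 = 46.66 C
Temperature at depth = T_surface + delta_T = 12.3 + 46.66
T = 58.96 C

58.96


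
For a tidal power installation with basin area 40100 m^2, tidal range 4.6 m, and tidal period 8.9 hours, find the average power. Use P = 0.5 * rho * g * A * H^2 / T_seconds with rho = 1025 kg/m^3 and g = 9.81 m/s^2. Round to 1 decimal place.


Convert period to seconds: T = 8.9 * 3600 = 32040.0 s
H^2 = 4.6^2 = 21.16
P = 0.5 * rho * g * A * H^2 / T
P = 0.5 * 1025 * 9.81 * 40100 * 21.16 / 32040.0
P = 133146.7 W

133146.7


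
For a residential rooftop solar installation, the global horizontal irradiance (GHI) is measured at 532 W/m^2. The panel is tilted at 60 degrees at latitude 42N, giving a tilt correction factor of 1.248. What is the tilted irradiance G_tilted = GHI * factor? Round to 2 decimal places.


Identify the given values:
  GHI = 532 W/m^2, tilt correction factor = 1.248
Apply the formula G_tilted = GHI * factor:
  G_tilted = 532 * 1.248
  G_tilted = 663.94 W/m^2

663.94


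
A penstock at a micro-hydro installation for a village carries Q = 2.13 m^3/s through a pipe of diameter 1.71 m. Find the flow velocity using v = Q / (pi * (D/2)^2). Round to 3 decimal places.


Compute pipe cross-sectional area:
  A = pi * (D/2)^2 = pi * (1.71/2)^2 = 2.2966 m^2
Calculate velocity:
  v = Q / A = 2.13 / 2.2966
  v = 0.927 m/s

0.927


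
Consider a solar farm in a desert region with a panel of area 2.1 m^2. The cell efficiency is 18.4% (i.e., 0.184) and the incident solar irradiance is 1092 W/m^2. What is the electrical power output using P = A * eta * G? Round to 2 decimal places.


Use the solar power formula P = A * eta * G.
Given: A = 2.1 m^2, eta = 0.184, G = 1092 W/m^2
P = 2.1 * 0.184 * 1092
P = 421.95 W

421.95


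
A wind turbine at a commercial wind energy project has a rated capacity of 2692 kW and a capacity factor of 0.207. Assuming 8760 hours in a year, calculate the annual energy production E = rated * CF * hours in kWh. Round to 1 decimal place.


Annual energy = rated_kW * capacity_factor * hours_per_year
Given: P_rated = 2692 kW, CF = 0.207, hours = 8760
E = 2692 * 0.207 * 8760
E = 4881457.4 kWh

4881457.4


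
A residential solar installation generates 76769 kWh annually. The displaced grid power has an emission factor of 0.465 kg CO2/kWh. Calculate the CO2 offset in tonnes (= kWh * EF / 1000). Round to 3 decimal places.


CO2 offset in kg = generation * emission_factor
CO2 offset = 76769 * 0.465 = 35697.59 kg
Convert to tonnes:
  CO2 offset = 35697.59 / 1000 = 35.698 tonnes

35.698


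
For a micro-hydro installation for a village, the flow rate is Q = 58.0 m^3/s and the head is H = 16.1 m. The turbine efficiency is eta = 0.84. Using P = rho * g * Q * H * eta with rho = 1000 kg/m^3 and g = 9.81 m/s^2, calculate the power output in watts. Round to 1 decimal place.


Apply the hydropower formula P = rho * g * Q * H * eta
rho * g = 1000 * 9.81 = 9810.0
P = 9810.0 * 58.0 * 16.1 * 0.84
P = 7694885.5 W

7694885.5


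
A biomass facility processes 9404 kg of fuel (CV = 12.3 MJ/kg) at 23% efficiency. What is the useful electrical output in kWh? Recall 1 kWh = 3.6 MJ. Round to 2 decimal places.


Total energy = mass * CV = 9404 * 12.3 = 115669.2 MJ
Useful energy = total * eta = 115669.2 * 0.23 = 26603.92 MJ
Convert to kWh: 26603.92 / 3.6
Useful energy = 7389.98 kWh

7389.98


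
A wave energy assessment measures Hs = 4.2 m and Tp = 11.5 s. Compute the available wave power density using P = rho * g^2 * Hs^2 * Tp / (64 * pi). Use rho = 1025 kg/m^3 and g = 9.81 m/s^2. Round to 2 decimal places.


Apply wave power formula:
  g^2 = 9.81^2 = 96.2361
  Hs^2 = 4.2^2 = 17.64
  Numerator = rho * g^2 * Hs^2 * Tp = 1025 * 96.2361 * 17.64 * 11.5 = 20010516.63
  Denominator = 64 * pi = 201.0619
  P = 20010516.63 / 201.0619 = 99524.14 W/m

99524.14


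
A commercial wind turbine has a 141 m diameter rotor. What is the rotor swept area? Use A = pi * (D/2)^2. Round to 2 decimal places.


Compute the rotor radius:
  r = D / 2 = 141 / 2 = 70.5 m
Calculate swept area:
  A = pi * r^2 = pi * 70.5^2
  A = 15614.50 m^2

15614.50


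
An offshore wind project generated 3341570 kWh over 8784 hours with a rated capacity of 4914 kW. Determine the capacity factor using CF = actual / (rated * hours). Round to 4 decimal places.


Capacity factor = actual output / maximum possible output
Maximum possible = rated * hours = 4914 * 8784 = 43164576 kWh
CF = 3341570 / 43164576
CF = 0.0774

0.0774


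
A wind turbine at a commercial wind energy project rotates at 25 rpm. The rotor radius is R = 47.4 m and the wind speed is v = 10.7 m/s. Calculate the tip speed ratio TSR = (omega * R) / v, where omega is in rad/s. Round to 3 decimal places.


Convert rotational speed to rad/s:
  omega = 25 * 2 * pi / 60 = 2.618 rad/s
Compute tip speed:
  v_tip = omega * R = 2.618 * 47.4 = 124.093 m/s
Tip speed ratio:
  TSR = v_tip / v_wind = 124.093 / 10.7 = 11.597

11.597


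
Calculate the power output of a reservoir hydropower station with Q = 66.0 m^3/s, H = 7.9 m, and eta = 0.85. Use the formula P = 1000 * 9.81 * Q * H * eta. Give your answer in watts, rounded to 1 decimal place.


Apply the hydropower formula P = rho * g * Q * H * eta
rho * g = 1000 * 9.81 = 9810.0
P = 9810.0 * 66.0 * 7.9 * 0.85
P = 4347693.9 W

4347693.9


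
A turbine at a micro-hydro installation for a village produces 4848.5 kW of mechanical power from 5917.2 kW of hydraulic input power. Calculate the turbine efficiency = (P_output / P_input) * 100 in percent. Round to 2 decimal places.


Turbine efficiency = (output power / input power) * 100
eta = (4848.5 / 5917.2) * 100
eta = 81.94%

81.94


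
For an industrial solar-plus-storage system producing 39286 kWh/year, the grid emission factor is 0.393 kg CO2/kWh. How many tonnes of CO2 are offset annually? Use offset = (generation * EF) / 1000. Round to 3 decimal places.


CO2 offset in kg = generation * emission_factor
CO2 offset = 39286 * 0.393 = 15439.4 kg
Convert to tonnes:
  CO2 offset = 15439.4 / 1000 = 15.439 tonnes

15.439


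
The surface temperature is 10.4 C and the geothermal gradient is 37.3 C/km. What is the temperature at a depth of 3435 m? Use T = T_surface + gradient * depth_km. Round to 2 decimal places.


Convert depth to km: 3435 / 1000 = 3.435 km
Temperature increase = gradient * depth_km = 37.3 * 3.435 = 128.13 C
Temperature at depth = T_surface + delta_T = 10.4 + 128.13
T = 138.53 C

138.53


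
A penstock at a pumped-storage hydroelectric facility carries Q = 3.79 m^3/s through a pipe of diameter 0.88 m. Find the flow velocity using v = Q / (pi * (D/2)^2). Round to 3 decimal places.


Compute pipe cross-sectional area:
  A = pi * (D/2)^2 = pi * (0.88/2)^2 = 0.6082 m^2
Calculate velocity:
  v = Q / A = 3.79 / 0.6082
  v = 6.231 m/s

6.231


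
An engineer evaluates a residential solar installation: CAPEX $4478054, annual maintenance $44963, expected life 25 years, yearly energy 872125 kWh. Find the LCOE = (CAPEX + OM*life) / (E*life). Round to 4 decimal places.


Total cost = CAPEX + OM * lifetime = 4478054 + 44963 * 25 = 4478054 + 1124075 = 5602129
Total generation = annual * lifetime = 872125 * 25 = 21803125 kWh
LCOE = 5602129 / 21803125
LCOE = 0.2569 $/kWh

0.2569


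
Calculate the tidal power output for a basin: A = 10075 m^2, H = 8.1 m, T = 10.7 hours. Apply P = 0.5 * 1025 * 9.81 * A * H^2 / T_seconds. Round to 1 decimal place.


Convert period to seconds: T = 10.7 * 3600 = 38520.0 s
H^2 = 8.1^2 = 65.61
P = 0.5 * rho * g * A * H^2 / T
P = 0.5 * 1025 * 9.81 * 10075 * 65.61 / 38520.0
P = 86276.3 W

86276.3


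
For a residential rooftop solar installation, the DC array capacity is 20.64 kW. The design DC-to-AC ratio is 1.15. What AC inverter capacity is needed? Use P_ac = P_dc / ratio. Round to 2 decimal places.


The inverter AC capacity is determined by the DC/AC ratio.
Given: P_dc = 20.64 kW, DC/AC ratio = 1.15
P_ac = P_dc / ratio = 20.64 / 1.15
P_ac = 17.95 kW

17.95


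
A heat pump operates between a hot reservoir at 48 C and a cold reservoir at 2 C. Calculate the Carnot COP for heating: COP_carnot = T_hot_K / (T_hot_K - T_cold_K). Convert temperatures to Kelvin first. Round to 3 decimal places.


Convert to Kelvin:
  T_hot = 48 + 273.15 = 321.15 K
  T_cold = 2 + 273.15 = 275.15 K
Apply Carnot COP formula:
  COP = T_hot_K / (T_hot_K - T_cold_K) = 321.15 / 46.0
  COP = 6.982

6.982


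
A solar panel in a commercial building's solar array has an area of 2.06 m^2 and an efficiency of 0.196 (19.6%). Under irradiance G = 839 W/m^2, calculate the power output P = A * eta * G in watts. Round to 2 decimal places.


Use the solar power formula P = A * eta * G.
Given: A = 2.06 m^2, eta = 0.196, G = 839 W/m^2
P = 2.06 * 0.196 * 839
P = 338.75 W

338.75


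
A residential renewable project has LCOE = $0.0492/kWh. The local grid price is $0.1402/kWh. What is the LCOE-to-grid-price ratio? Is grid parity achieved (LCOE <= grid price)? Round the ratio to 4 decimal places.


Compare LCOE to grid price:
  LCOE = $0.0492/kWh, Grid price = $0.1402/kWh
  Ratio = LCOE / grid_price = 0.0492 / 0.1402 = 0.3509
  Grid parity achieved (ratio <= 1)? yes

0.3509


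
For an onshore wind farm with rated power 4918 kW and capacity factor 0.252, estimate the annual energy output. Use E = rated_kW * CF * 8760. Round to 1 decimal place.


Annual energy = rated_kW * capacity_factor * hours_per_year
Given: P_rated = 4918 kW, CF = 0.252, hours = 8760
E = 4918 * 0.252 * 8760
E = 10856583.4 kWh

10856583.4


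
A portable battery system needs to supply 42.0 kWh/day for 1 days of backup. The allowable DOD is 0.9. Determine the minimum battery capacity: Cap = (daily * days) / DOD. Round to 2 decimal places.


Total energy needed = daily * days = 42.0 * 1 = 42.0 kWh
Account for depth of discharge:
  Cap = total_energy / DOD = 42.0 / 0.9
  Cap = 46.67 kWh

46.67


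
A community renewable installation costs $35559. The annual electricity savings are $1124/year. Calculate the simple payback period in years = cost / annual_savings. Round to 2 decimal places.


Simple payback period = initial cost / annual savings
Payback = 35559 / 1124
Payback = 31.64 years

31.64


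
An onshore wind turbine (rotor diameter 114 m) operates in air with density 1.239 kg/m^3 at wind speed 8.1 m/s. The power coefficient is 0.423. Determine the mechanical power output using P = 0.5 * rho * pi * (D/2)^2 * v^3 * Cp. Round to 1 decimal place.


Step 1 -- Compute swept area:
  A = pi * (D/2)^2 = pi * (114/2)^2 = 10207.03 m^2
Step 2 -- Apply wind power equation:
  P = 0.5 * rho * A * v^3 * Cp
  v^3 = 8.1^3 = 531.441
  P = 0.5 * 1.239 * 10207.03 * 531.441 * 0.423
  P = 1421465.5 W

1421465.5


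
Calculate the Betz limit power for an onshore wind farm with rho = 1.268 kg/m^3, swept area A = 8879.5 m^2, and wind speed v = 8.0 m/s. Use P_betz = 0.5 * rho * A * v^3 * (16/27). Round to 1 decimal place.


The Betz coefficient Cp_max = 16/27 = 0.5926
v^3 = 8.0^3 = 512.0
P_betz = 0.5 * rho * A * v^3 * Cp_max
P_betz = 0.5 * 1.268 * 8879.5 * 512.0 * 0.5926
P_betz = 1708063.3 W

1708063.3


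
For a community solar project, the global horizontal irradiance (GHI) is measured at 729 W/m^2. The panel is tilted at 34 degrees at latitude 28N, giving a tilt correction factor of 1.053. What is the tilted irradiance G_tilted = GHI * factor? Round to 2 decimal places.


Identify the given values:
  GHI = 729 W/m^2, tilt correction factor = 1.053
Apply the formula G_tilted = GHI * factor:
  G_tilted = 729 * 1.053
  G_tilted = 767.64 W/m^2

767.64


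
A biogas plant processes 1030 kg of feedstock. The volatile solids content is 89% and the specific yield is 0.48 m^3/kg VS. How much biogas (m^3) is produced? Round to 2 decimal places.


Compute volatile solids:
  VS = mass * VS_fraction = 1030 * 0.89 = 916.7 kg
Calculate biogas volume:
  Biogas = VS * specific_yield = 916.7 * 0.48
  Biogas = 440.02 m^3

440.02


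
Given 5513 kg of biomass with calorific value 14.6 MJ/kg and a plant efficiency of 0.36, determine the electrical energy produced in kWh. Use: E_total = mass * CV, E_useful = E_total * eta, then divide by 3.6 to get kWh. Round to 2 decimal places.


Total energy = mass * CV = 5513 * 14.6 = 80489.8 MJ
Useful energy = total * eta = 80489.8 * 0.36 = 28976.33 MJ
Convert to kWh: 28976.33 / 3.6
Useful energy = 8048.98 kWh

8048.98


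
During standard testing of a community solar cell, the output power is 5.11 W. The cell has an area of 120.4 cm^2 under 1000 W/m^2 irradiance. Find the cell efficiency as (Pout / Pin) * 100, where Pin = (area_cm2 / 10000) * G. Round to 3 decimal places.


First compute the input power:
  Pin = area_cm2 / 10000 * G = 120.4 / 10000 * 1000 = 12.04 W
Then compute efficiency:
  Efficiency = (Pout / Pin) * 100 = (5.11 / 12.04) * 100
  Efficiency = 42.442%

42.442


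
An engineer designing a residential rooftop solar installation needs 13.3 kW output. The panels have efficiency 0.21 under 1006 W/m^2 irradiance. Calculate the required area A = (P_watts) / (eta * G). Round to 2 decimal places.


Convert target power to watts: P = 13.3 * 1000 = 13300.0 W
Compute denominator: eta * G = 0.21 * 1006 = 211.26
Required area A = P / (eta * G) = 13300.0 / 211.26
A = 62.96 m^2

62.96


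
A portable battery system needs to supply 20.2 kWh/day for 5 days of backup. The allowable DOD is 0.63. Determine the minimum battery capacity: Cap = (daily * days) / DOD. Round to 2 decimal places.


Total energy needed = daily * days = 20.2 * 5 = 101.0 kWh
Account for depth of discharge:
  Cap = total_energy / DOD = 101.0 / 0.63
  Cap = 160.32 kWh

160.32


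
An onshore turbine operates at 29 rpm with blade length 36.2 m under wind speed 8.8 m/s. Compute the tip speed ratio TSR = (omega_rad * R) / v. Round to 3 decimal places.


Convert rotational speed to rad/s:
  omega = 29 * 2 * pi / 60 = 3.0369 rad/s
Compute tip speed:
  v_tip = omega * R = 3.0369 * 36.2 = 109.935 m/s
Tip speed ratio:
  TSR = v_tip / v_wind = 109.935 / 8.8 = 12.493

12.493


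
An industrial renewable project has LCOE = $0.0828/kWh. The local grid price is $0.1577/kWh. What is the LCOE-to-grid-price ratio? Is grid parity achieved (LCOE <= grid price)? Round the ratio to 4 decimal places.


Compare LCOE to grid price:
  LCOE = $0.0828/kWh, Grid price = $0.1577/kWh
  Ratio = LCOE / grid_price = 0.0828 / 0.1577 = 0.5250
  Grid parity achieved (ratio <= 1)? yes

0.5250


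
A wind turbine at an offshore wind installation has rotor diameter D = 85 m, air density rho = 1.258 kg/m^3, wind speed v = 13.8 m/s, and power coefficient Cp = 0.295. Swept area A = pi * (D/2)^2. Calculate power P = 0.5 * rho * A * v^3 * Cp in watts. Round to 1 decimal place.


Step 1 -- Compute swept area:
  A = pi * (D/2)^2 = pi * (85/2)^2 = 5674.5 m^2
Step 2 -- Apply wind power equation:
  P = 0.5 * rho * A * v^3 * Cp
  v^3 = 13.8^3 = 2628.072
  P = 0.5 * 1.258 * 5674.5 * 2628.072 * 0.295
  P = 2767181.6 W

2767181.6


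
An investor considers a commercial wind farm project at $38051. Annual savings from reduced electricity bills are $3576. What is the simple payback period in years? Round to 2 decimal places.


Simple payback period = initial cost / annual savings
Payback = 38051 / 3576
Payback = 10.64 years

10.64


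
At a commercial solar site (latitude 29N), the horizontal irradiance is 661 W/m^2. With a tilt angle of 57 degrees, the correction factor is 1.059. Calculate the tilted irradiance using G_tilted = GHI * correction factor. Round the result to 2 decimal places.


Identify the given values:
  GHI = 661 W/m^2, tilt correction factor = 1.059
Apply the formula G_tilted = GHI * factor:
  G_tilted = 661 * 1.059
  G_tilted = 700.00 W/m^2

700.00


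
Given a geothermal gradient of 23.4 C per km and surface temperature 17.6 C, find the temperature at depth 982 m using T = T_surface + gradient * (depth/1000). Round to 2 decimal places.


Convert depth to km: 982 / 1000 = 0.982 km
Temperature increase = gradient * depth_km = 23.4 * 0.982 = 22.98 C
Temperature at depth = T_surface + delta_T = 17.6 + 22.98
T = 40.58 C

40.58


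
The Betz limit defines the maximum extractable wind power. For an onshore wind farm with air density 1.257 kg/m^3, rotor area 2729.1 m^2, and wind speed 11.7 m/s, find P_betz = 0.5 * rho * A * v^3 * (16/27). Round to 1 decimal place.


The Betz coefficient Cp_max = 16/27 = 0.5926
v^3 = 11.7^3 = 1601.613
P_betz = 0.5 * rho * A * v^3 * Cp_max
P_betz = 0.5 * 1.257 * 2729.1 * 1601.613 * 0.5926
P_betz = 1627940.5 W

1627940.5


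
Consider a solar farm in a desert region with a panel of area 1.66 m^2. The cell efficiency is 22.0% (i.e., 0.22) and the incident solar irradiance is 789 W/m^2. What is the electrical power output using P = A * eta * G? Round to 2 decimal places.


Use the solar power formula P = A * eta * G.
Given: A = 1.66 m^2, eta = 0.22, G = 789 W/m^2
P = 1.66 * 0.22 * 789
P = 288.14 W

288.14


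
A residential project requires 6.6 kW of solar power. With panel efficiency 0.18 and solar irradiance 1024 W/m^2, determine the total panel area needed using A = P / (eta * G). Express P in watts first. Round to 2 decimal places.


Convert target power to watts: P = 6.6 * 1000 = 6600.0 W
Compute denominator: eta * G = 0.18 * 1024 = 184.32
Required area A = P / (eta * G) = 6600.0 / 184.32
A = 35.81 m^2

35.81


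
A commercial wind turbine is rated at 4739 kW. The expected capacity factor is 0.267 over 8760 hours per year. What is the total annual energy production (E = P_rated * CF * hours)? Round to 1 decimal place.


Annual energy = rated_kW * capacity_factor * hours_per_year
Given: P_rated = 4739 kW, CF = 0.267, hours = 8760
E = 4739 * 0.267 * 8760
E = 11084141.9 kWh

11084141.9


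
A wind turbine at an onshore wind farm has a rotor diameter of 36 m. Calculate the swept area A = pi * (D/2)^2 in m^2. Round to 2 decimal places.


Compute the rotor radius:
  r = D / 2 = 36 / 2 = 18.0 m
Calculate swept area:
  A = pi * r^2 = pi * 18.0^2
  A = 1017.88 m^2

1017.88


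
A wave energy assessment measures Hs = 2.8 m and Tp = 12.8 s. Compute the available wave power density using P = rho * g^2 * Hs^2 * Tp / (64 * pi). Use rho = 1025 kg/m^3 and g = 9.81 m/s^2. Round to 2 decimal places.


Apply wave power formula:
  g^2 = 9.81^2 = 96.2361
  Hs^2 = 2.8^2 = 7.84
  Numerator = rho * g^2 * Hs^2 * Tp = 1025 * 96.2361 * 7.84 * 12.8 = 9898922.23
  Denominator = 64 * pi = 201.0619
  P = 9898922.23 / 201.0619 = 49233.20 W/m

49233.20


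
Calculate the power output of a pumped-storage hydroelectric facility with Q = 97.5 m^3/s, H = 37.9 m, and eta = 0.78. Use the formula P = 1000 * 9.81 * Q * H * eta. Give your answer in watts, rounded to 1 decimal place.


Apply the hydropower formula P = rho * g * Q * H * eta
rho * g = 1000 * 9.81 = 9810.0
P = 9810.0 * 97.5 * 37.9 * 0.78
P = 28275314.0 W

28275314.0


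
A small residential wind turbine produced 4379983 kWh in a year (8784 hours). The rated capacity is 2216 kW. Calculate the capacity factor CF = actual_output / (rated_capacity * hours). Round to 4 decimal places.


Capacity factor = actual output / maximum possible output
Maximum possible = rated * hours = 2216 * 8784 = 19465344 kWh
CF = 4379983 / 19465344
CF = 0.2250

0.2250


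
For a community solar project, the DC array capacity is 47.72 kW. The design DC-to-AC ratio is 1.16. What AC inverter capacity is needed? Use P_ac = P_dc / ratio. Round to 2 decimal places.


The inverter AC capacity is determined by the DC/AC ratio.
Given: P_dc = 47.72 kW, DC/AC ratio = 1.16
P_ac = P_dc / ratio = 47.72 / 1.16
P_ac = 41.14 kW

41.14


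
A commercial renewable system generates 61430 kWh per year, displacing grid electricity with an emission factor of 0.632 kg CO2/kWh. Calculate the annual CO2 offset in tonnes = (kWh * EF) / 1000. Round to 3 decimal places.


CO2 offset in kg = generation * emission_factor
CO2 offset = 61430 * 0.632 = 38823.76 kg
Convert to tonnes:
  CO2 offset = 38823.76 / 1000 = 38.824 tonnes

38.824


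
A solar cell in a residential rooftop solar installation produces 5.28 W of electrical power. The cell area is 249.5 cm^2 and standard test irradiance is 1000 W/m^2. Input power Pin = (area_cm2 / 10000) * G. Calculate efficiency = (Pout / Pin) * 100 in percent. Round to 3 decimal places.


First compute the input power:
  Pin = area_cm2 / 10000 * G = 249.5 / 10000 * 1000 = 24.95 W
Then compute efficiency:
  Efficiency = (Pout / Pin) * 100 = (5.28 / 24.95) * 100
  Efficiency = 21.162%

21.162
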